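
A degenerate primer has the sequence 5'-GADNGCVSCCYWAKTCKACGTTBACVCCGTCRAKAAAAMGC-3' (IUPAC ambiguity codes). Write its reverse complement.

5′-GCKTTTTMTYGACGGBGTVAACGTMGAMTWRGGSBGCNHTC-3′

Standard pairs A↔T, G↔C; ambiguity codes pair R↔Y, M↔K, W↔W, S↔S, B↔V, D↔H, N↔N. Complement (CTHNCGBSGGRWTMAGMTGCAAVTGBGGCAGYTMTTTTKCG), then reverse for 5'→3'.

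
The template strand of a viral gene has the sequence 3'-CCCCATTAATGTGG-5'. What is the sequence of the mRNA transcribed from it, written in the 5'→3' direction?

Reading the template 3'→5' as shown, RNA polymerase pairs each base (A→U, T→A, G↔C) to build mRNA 5'→3' directly.

5′-GGGGUAAUUACACC-3′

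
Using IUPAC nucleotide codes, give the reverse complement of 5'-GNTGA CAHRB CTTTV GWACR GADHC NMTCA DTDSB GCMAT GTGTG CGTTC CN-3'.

5'-NGGAACGCACACATKGCVSHAHTGAKNGDHTCYGTWCBAAAGVYDTGTCANC-3'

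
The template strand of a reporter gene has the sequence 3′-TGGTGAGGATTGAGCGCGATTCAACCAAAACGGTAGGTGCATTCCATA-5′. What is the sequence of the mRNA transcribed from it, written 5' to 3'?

Reading the template 3'→5' as shown, RNA polymerase pairs each base (A→U, T→A, G↔C) to build mRNA 5'→3' directly.

5'-ACCACUCCUAACUCGCGCUAAGUUGGUUUUGCCAUCCACGUAAGGUAU-3'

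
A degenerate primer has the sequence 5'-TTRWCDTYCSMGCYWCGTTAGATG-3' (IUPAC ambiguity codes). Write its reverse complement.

5'-CATCTAACGWRGCKSGRAHGWYAA-3'

Standard pairs A↔T, G↔C; ambiguity codes pair R↔Y, M↔K, W↔W, S↔S, D↔H. Complement (AAYWGHARGSKCGRWGCAATCTAC), then reverse for 5'→3'.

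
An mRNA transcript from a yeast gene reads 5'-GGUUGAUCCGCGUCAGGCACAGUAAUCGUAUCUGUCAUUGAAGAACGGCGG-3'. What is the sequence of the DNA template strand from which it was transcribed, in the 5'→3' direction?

5'-CCGCCGTTCTTCAATGACAGATACGATTACTGTGCCTGACGCGGATCAACC-3'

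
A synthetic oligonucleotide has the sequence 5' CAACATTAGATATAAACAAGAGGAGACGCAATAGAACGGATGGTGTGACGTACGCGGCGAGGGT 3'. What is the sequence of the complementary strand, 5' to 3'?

5'-ACCCTCGCCGCGTACGTCACACCATCCGTTCTATTGCGTCTCCTCTTGTTTATATCTAATGTTG-3'

The complement of CAACATTAGATATAAACAAGAGGAGACGCAATAGAACGGATGGTGTGACGTACGCGGCGAGGGT is GTTGTAATCTATATTTGTTCTCCTCTGCGTTATCTTGCCTACCACACTGCATGCGCCGCTCCCA (A↔T, G↔C). DNA strands are antiparallel, so the complementary strand runs 3'→5'; reversing gives the 5'→3' form.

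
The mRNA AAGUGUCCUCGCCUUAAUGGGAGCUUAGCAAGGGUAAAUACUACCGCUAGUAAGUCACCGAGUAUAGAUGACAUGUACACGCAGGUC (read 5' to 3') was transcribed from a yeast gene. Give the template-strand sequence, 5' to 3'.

Replace U with T to get the coding DNA strand: AAGTGTCCTCGCCTTAATGGGAGCTTAGCAAGGGTAAATACTACCGCTAGTAAGTCACCGAGTATAGATGACATGTACACGCAGGTC. The template strand is its reverse complement (complement TTCACAGGAGCGGAATTACCCTCGAATCGTTCCCATTTATGATGGCGATCATTCAGTGGCTCATATCTACTGTACATGTGCGTCCAG, then reverse).

5'-GACCTGCGTGTACATGTCATCTATACTCGGTGACTTACTAGCGGTAGTATTTACCCTTGCTAAGCTCCCATTAAGGCGAGGACACTT-3'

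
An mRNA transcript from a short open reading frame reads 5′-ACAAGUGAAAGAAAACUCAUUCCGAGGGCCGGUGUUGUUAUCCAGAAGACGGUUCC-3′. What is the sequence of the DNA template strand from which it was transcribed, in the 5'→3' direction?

Replace U with T to get the coding DNA strand: ACAAGTGAAAGAAAACTCATTCCGAGGGCCGGTGTTGTTATCCAGAAGACGGTTCC. The template strand is its reverse complement (complement TGTTCACTTTCTTTTGAGTAAGGCTCCCGGCCACAACAATAGGTCTTCTGCCAAGG, then reverse).

5'-GGAACCGTCTTCTGGATAACAACACCGGCCCTCGGAATGAGTTTTCTTTCACTTGT-3'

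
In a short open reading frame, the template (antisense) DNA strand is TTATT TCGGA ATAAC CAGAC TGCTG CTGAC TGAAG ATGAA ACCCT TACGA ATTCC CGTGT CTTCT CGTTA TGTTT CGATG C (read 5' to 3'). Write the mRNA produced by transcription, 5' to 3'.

The mRNA has the sequence of the coding strand (reverse complement of the template) with T→U. Reverse complement of TTATTTCGGAATAACCAGACTGCTGCTGACTGAAGATGAAACCCTTACGAATTCCCGTGTCTTCTCGTTATGTTTCGATGC is GCATCGAAACATAACGAGAAGACACGGGAATTCGTAAGGGTTTCATCTTCAGTCAGCAGCAGTCTGGTTATTCCGAAATAA; then T→U.

5'-GCAUCGAAACAUAACGAGAAGACACGGGAAUUCGUAAGGGUUUCAUCUUCAGUCAGCAGCAGUCUGGUUAUUCCGAAAUAA-3'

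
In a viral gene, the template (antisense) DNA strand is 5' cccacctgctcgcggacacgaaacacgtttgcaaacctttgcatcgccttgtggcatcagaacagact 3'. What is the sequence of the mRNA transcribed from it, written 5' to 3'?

The mRNA has the sequence of the coding strand (reverse complement of the template) with T→U. Reverse complement of CCCACCTGCTCGCGGACACGAAACACGTTTGCAAACCTTTGCATCGCCTTGTGGCATCAGAACAGACT is AGTCTGTTCTGATGCCACAAGGCGATGCAAAGGTTTGCAAACGTGTTTCGTGTCCGCGAGCAGGTGGG; then T→U.

5′-AGUCUGUUCUGAUGCCACAAGGCGAUGCAAAGGUUUGCAAACGUGUUUCGUGUCCGCGAGCAGGUGGG-3′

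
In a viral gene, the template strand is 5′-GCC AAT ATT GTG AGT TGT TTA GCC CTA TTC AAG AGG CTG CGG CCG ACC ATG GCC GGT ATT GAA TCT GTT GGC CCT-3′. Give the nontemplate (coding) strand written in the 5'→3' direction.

The coding strand is complementary and antiparallel to the template: take the complement (A↔T, G↔C) and reverse.

5'-AGGGCCAACAGATTCAATACCGGCCATGGTCGGCCGCAGCCTCTTGAATAGGGCTAAACAACTCACAATATTGGC-3'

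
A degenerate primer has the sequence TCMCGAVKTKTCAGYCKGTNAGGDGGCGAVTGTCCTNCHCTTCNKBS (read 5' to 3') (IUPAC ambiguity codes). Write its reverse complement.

5'-SVMNGAAGDGNAGGACABTCGCCHCCTNACMGRCTGAMAMBTCGKGA-3'

Standard pairs A↔T, G↔C; ambiguity codes pair Y↔R, M↔K, S↔S, B↔V, D↔H, N↔N. Complement (AGKGCTBMAMAGTCRGMCANTCCHCCGCTBACAGGANGDGAAGNMVS), then reverse for 5'→3'.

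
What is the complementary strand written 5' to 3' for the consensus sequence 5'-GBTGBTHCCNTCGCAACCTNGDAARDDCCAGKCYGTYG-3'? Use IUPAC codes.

5'-CRACRGMCTGGHHYTTHCNAGGTTGCGANGGDAVCAVC-3'

Standard pairs A↔T, G↔C; ambiguity codes pair R↔Y, K↔M, B↔V, D↔H, N↔N. Complement (CVACVADGGNAGCGTTGGANCHTTYHHGGTCMGRCARC), then reverse for 5'→3'.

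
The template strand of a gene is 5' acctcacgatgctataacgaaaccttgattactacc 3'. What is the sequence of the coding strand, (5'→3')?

5′-GGTAGTAATCAAGGTTTCGTTATAGCATCGTGAGGT-3′

The coding strand is complementary and antiparallel to the template: take the complement (A↔T, G↔C) and reverse.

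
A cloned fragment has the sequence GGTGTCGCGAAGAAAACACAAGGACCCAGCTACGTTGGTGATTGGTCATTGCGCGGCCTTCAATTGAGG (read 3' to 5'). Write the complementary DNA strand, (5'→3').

5′-CCACAGCGCTTCTTTTGTGTTCCTGGGTCGATGCAACCACTAACCAGTAACGCGCCGGAAGTTAACTCC-3′

The strand is given 3'→5', so its complement runs 5'→3' in the same left-to-right order: pair each base A↔T, G↔C.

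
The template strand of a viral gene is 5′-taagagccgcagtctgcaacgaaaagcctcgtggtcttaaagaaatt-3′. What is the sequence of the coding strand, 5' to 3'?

The coding strand is complementary and antiparallel to the template: take the complement (A↔T, G↔C) and reverse.

5'-AATTTCTTTAAGACCACGAGGCTTTTCGTTGCAGACTGCGGCTCTTA-3'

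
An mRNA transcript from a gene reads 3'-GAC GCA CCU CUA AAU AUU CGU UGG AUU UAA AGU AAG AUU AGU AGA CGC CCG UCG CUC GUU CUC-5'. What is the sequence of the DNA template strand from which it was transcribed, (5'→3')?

5'-CTGCGTGGAGATTTATAAGCAACCTAAATTTCATTCTAATCATCTGCGGGCAGCGAGCAAGAG-3'

Written 5'→3' the mRNA is CUCUUGCUCGCUGCCCGCAGAUGAUUAGAAUGAAAUUUAGGUUGCUUAUAAAUCUCCACGCAG, so the coding DNA strand is CTCTTGCTCGCTGCCCGCAGATGATTAGAATGAAATTTAGGTTGCTTATAAATCTCCACGCAG. The template is its reverse complement.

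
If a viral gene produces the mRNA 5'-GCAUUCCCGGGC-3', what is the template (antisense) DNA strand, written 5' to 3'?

5'-GCCCGGGAATGC-3'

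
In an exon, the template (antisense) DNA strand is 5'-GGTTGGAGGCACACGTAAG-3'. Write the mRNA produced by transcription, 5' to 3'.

5'-CUUACGUGUGCCUCCAACC-3'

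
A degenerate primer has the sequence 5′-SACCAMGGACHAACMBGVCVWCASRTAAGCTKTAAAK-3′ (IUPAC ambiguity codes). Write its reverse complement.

5′-MTTTAMAGCTTAYSTGWBGBCVKGTTDGTCCKTGGTS-3′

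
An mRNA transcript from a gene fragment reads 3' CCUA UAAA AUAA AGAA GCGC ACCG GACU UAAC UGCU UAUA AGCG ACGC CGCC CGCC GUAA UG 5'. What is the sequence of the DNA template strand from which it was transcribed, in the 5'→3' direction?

5'-GGATATTTTATTTCTTCGCGTGGCCTGAATTGACGAATATTCGCTGCGGCGGGCGGCATTAC-3'

Written 5'→3' the mRNA is GUAAUGCCGCCCGCCGCAGCGAAUAUUCGUCAAUUCAGGCCACGCGAAGAAAUAAAAUAUCC, so the coding DNA strand is GTAATGCCGCCCGCCGCAGCGAATATTCGTCAATTCAGGCCACGCGAAGAAATAAAATATCC. The template is its reverse complement.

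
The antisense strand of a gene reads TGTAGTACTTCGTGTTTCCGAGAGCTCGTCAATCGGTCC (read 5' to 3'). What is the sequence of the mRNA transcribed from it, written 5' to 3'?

RNA polymerase reads the template 3'→5' and synthesizes mRNA 5'→3' by base-pairing (A→U, T→A, G↔C). The complement of the template is ACATCATGAAGCACAAAGGCTCTCGAGCAGTTAGCCAGG; antiparallel, so 5'→3' the coding strand is GGACCGATTGACGAGCTCTCGGAAACACGAAGTACTACA. Replace T with U for the mRNA.

5'-GGACCGAUUGACGAGCUCUCGGAAACACGAAGUACUACA-3'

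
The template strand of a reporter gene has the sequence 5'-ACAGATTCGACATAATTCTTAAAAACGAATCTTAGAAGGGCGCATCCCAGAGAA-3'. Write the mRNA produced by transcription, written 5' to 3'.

The mRNA has the sequence of the coding strand (reverse complement of the template) with T→U. Reverse complement of ACAGATTCGACATAATTCTTAAAAACGAATCTTAGAAGGGCGCATCCCAGAGAA is TTCTCTGGGATGCGCCCTTCTAAGATTCGTTTTTAAGAATTATGTCGAATCTGT; then T→U.

5'-UUCUCUGGGAUGCGCCCUUCUAAGAUUCGUUUUUAAGAAUUAUGUCGAAUCUGU-3'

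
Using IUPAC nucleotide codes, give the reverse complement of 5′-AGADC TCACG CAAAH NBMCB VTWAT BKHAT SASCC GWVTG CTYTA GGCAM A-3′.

Standard pairs A↔T, G↔C; ambiguity codes pair Y↔R, M↔K, W↔W, S↔S, B↔V, D↔H, N↔N. Complement (TCTHGAGTGCGTTTDNVKGVBAWTAVMDTASTSGGCWBACGARATCCGTKT), then reverse for 5'→3'.

5'-TKTGCCTARAGCABWCGGSTSATDMVATWABVGKVNDTTTGCGTGAGHTCT-3'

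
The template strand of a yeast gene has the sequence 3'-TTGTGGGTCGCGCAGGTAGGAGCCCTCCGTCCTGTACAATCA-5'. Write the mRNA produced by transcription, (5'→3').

5′-AACACCCAGCGCGUCCAUCCUCGGGAGGCAGGACAUGUUAGU-3′

Reading the template 3'→5' as shown, RNA polymerase pairs each base (A→U, T→A, G↔C) to build mRNA 5'→3' directly.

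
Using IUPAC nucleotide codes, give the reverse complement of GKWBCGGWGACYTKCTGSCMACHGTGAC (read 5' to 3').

Standard pairs A↔T, G↔C; ambiguity codes pair Y↔R, M↔K, W↔W, S↔S, B↔V, H↔D. Complement (CMWVGCCWCTGRAMGACSGKTGDCACTG), then reverse for 5'→3'.

5'-GTCACDGTKGSCAGMARGTCWCCGVWMC-3'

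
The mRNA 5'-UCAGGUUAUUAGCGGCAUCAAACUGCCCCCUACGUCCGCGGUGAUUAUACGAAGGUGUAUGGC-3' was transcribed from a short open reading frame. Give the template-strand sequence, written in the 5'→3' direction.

Replace U with T to get the coding DNA strand: TCAGGTTATTAGCGGCATCAAACTGCCCCCTACGTCCGCGGTGATTATACGAAGGTGTATGGC. The template strand is its reverse complement (complement AGTCCAATAATCGCCGTAGTTTGACGGGGGATGCAGGCGCCACTAATATGCTTCCACATACCG, then reverse).

5'-GCCATACACCTTCGTATAATCACCGCGGACGTAGGGGGCAGTTTGATGCCGCTAATAACCTGA-3'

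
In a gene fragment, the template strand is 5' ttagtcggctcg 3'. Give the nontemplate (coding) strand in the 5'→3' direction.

5'-CGAGCCGACTAA-3'

The coding strand is complementary and antiparallel to the template: take the complement (A↔T, G↔C) and reverse.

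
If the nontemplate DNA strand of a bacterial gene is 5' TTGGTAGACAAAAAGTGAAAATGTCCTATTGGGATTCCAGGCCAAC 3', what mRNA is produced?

5'-UUGGUAGACAAAAAGUGAAAAUGUCCUAUUGGGAUUCCAGGCCAAC-3'

The mRNA is synthesized from the template strand, so it matches the coding strand with T replaced by U.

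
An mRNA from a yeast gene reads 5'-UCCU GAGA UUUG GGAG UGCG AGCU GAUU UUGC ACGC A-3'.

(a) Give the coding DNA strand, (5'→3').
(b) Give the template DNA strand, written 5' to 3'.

(a) The coding strand matches the mRNA with U→T.
(b) The template strand is the reverse complement of the coding strand.

(a) 5′-TCCTGAGATTTGGGAGTGCGAGCTGATTTTGCACGCA-3′
(b) 5′-TGCGTGCAAAATCAGCTCGCACTCCCAAATCTCAGGA-3′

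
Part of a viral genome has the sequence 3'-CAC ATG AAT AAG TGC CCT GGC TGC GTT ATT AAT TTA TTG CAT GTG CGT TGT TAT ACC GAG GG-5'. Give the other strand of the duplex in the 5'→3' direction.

5'-GTGTACTTATTCACGGGACCGACGCAATAATTAAATAACGTACACGCAACAATATGGCTCCC-3'

The strand is given 3'→5', so its complement runs 5'→3' in the same left-to-right order: pair each base A↔T, G↔C.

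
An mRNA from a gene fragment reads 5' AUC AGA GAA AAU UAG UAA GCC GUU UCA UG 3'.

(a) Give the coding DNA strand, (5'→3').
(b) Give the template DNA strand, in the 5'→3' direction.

(a) 5'-ATCAGAGAAAATTAGTAAGCCGTTTCATG-3'
(b) 5'-CATGAAACGGCTTACTAATTTTCTCTGAT-3'

(a) The coding strand matches the mRNA with U→T.
(b) The template strand is the reverse complement of the coding strand.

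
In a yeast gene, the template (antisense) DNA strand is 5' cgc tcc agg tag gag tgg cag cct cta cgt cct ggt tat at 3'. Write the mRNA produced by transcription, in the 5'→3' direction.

5'-AUAUAACCAGGACGUAGAGGCUGCCACUCCUACCUGGAGCG-3'

The mRNA has the sequence of the coding strand (reverse complement of the template) with T→U. Reverse complement of CGCTCCAGGTAGGAGTGGCAGCCTCTACGTCCTGGTTATAT is ATATAACCAGGACGTAGAGGCTGCCACTCCTACCTGGAGCG; then T→U.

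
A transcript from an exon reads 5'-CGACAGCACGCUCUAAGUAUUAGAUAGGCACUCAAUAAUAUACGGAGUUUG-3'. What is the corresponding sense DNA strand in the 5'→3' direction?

The coding DNA strand has the same 5'→3' sequence as the mRNA with U replaced by T.

5'-CGACAGCACGCTCTAAGTATTAGATAGGCACTCAATAATATACGGAGTTTG-3'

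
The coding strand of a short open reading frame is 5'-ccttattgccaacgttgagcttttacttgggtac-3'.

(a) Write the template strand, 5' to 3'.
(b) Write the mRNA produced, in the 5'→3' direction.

(a) 5'-GTACCCAAGTAAAAGCTCAACGTTGGCAATAAGG-3'
(b) 5'-CCUUAUUGCCAACGUUGAGCUUUUACUUGGGUAC-3'

(a) The template strand is the reverse complement of the coding strand: complement GGAATAACGGTTGCAACTCGAAAATGAACCCATG, then reverse.
(b) mRNA matches the coding strand with T→U.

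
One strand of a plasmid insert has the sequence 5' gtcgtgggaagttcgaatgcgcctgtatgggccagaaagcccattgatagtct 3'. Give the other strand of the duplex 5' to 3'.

Pairing A↔T and G↔C gives CAGCACCCTTCAAGCTTACGCGGACATACCCGGTCTTTCGGGTAACTATCAGA, running 3'→5'. Reverse for the 5'→3' convention.

5′-AGACTATCAATGGGCTTTCTGGCCCATACAGGCGCATTCGAACTTCCCACGAC-3′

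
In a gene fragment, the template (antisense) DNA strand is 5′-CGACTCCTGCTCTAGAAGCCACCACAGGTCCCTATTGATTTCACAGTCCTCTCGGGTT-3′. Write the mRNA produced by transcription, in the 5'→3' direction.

5'-AACCCGAGAGGACUGUGAAAUCAAUAGGGACCUGUGGUGGCUUCUAGAGCAGGAGUCG-3'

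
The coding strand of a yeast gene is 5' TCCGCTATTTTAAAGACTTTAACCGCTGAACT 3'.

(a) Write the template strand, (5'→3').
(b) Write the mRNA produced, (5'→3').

(a) 5'-AGTTCAGCGGTTAAAGTCTTTAAAATAGCGGA-3'
(b) 5'-UCCGCUAUUUUAAAGACUUUAACCGCUGAACU-3'

(a) The template strand is the reverse complement of the coding strand: complement AGGCGATAAAATTTCTGAAATTGGCGACTTGA, then reverse.
(b) mRNA matches the coding strand with T→U.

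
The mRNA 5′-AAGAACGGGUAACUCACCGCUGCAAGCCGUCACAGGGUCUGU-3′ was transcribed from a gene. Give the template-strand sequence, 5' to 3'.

Replace U with T to get the coding DNA strand: AAGAACGGGTAACTCACCGCTGCAAGCCGTCACAGGGTCTGT. The template strand is its reverse complement (complement TTCTTGCCCATTGAGTGGCGACGTTCGGCAGTGTCCCAGACA, then reverse).

5′-ACAGACCCTGTGACGGCTTGCAGCGGTGAGTTACCCGTTCTT-3′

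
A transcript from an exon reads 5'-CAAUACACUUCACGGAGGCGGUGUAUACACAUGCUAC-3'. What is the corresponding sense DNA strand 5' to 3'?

The coding DNA strand has the same 5'→3' sequence as the mRNA with U replaced by T.

5'-CAATACACTTCACGGAGGCGGTGTATACACATGCTAC-3'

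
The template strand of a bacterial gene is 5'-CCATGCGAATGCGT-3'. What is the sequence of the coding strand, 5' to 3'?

The coding strand is complementary and antiparallel to the template: take the complement (A↔T, G↔C) and reverse.

5'-ACGCATTCGCATGG-3'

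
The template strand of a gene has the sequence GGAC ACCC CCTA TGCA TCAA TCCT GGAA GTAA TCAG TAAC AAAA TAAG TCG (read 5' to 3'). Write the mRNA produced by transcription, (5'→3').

The mRNA has the sequence of the coding strand (reverse complement of the template) with T→U. Reverse complement of GGACACCCCCTATGCATCAATCCTGGAAGTAATCAGTAACAAAATAAGTCG is CGACTTATTTTGTTACTGATTACTTCCAGGATTGATGCATAGGGGGTGTCC; then T→U.

5'-CGACUUAUUUUGUUACUGAUUACUUCCAGGAUUGAUGCAUAGGGGGUGUCC-3'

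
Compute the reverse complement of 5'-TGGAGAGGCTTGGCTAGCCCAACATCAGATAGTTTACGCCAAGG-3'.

Reading the sequence 3'→5' and pairing each base (A↔T, G↔C) gives the reverse complement directly.

5'-CCTTGGCGTAAACTATCTGATGTTGGGCTAGCCAAGCCTCTCCA-3'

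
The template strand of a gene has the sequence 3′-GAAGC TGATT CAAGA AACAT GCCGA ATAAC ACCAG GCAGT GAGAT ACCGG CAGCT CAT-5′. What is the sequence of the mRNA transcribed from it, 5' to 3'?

5′-CUUCGACUAAGUUCUUUGUACGGCUUAUUGUGGUCCGUCACUCUAUGGCCGUCGAGUA-3′

Reading the template 3'→5' as shown, RNA polymerase pairs each base (A→U, T→A, G↔C) to build mRNA 5'→3' directly.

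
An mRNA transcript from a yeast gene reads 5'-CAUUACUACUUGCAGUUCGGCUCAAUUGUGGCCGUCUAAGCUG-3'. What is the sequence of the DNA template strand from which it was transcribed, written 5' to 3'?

Replace U with T to get the coding DNA strand: CATTACTACTTGCAGTTCGGCTCAATTGTGGCCGTCTAAGCTG. The template strand is its reverse complement (complement GTAATGATGAACGTCAAGCCGAGTTAACACCGGCAGATTCGAC, then reverse).

5'-CAGCTTAGACGGCCACAATTGAGCCGAACTGCAAGTAGTAATG-3'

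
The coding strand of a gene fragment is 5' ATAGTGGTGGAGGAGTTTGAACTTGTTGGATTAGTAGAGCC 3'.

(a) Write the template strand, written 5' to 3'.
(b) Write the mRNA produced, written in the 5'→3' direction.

(a) 5'-GGCTCTACTAATCCAACAAGTTCAAACTCCTCCACCACTAT-3'
(b) 5'-AUAGUGGUGGAGGAGUUUGAACUUGUUGGAUUAGUAGAGCC-3'

(a) The template strand is the reverse complement of the coding strand: complement TATCACCACCTCCTCAAACTTGAACAACCTAATCATCTCGG, then reverse.
(b) mRNA matches the coding strand with T→U.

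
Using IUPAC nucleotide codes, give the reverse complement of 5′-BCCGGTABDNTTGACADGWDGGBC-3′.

5'-GVCCHWCHTGTCAANHVTACCGGV-3'

Standard pairs A↔T, G↔C; ambiguity codes pair W↔W, B↔V, D↔H, N↔N. Complement (VGGCCATVHNAACTGTHCWHCCVG), then reverse for 5'→3'.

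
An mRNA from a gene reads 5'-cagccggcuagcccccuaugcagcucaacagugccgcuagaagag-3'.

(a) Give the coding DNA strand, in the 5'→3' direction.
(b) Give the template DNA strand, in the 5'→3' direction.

(a) The coding strand matches the mRNA with U→T.
(b) The template strand is the reverse complement of the coding strand.

(a) 5'-CAGCCGGCTAGCCCCCTATGCAGCTCAACAGTGCCGCTAGAAGAG-3'
(b) 5'-CTCTTCTAGCGGCACTGTTGAGCTGCATAGGGGGCTAGCCGGCTG-3'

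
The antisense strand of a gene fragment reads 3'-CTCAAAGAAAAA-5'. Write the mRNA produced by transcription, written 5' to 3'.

5'-GAGUUUCUUUUU-3'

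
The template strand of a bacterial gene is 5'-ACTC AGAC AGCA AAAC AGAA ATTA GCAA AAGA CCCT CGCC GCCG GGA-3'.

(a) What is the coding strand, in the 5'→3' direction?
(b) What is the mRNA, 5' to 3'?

(a) 5'-TCCCGGCGGCGAGGGTCTTTTGCTAATTTCTGTTTTGCTGTCTGAGT-3'
(b) 5′-UCCCGGCGGCGAGGGUCUUUUGCUAAUUUCUGUUUUGCUGUCUGAGU-3′

(a) The coding strand is the reverse complement of the template: complement TGAGTCTGTCGTTTTGTCTTTAATCGTTTTCTGGGAGCGGCGGCCCT, then reverse.
(b) mRNA has the coding-strand sequence with T→U.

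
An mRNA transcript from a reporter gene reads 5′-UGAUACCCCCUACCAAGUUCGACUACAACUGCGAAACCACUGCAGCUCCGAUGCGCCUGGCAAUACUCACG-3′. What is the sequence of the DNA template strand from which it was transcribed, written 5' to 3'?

5′-CGTGAGTATTGCCAGGCGCATCGGAGCTGCAGTGGTTTCGCAGTTGTAGTCGAACTTGGTAGGGGGTATCA-3′

Replace U with T to get the coding DNA strand: TGATACCCCCTACCAAGTTCGACTACAACTGCGAAACCACTGCAGCTCCGATGCGCCTGGCAATACTCACG. The template strand is its reverse complement (complement ACTATGGGGGATGGTTCAAGCTGATGTTGACGCTTTGGTGACGTCGAGGCTACGCGGACCGTTATGAGTGC, then reverse).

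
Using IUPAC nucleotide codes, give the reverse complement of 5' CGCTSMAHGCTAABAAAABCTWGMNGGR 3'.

5′-YCCNKCWAGVTTTTVTTAGCDTKSAGCG-3′

Standard pairs A↔T, G↔C; ambiguity codes pair R↔Y, M↔K, W↔W, S↔S, B↔V, H↔D, N↔N. Complement (GCGASKTDCGATTVTTTTVGAWCKNCCY), then reverse for 5'→3'.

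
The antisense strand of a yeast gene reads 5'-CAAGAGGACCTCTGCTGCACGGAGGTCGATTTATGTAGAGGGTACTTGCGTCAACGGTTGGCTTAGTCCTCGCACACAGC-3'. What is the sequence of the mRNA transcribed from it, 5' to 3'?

5'-GCUGUGUGCGAGGACUAAGCCAACCGUUGACGCAAGUACCCUCUACAUAAAUCGACCUCCGUGCAGCAGAGGUCCUCUUG-3'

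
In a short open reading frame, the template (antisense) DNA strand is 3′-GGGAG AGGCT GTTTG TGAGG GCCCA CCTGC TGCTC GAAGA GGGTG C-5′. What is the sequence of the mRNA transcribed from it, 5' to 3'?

5'-CCCUCUCCGACAAACACUCCCGGGUGGACGACGAGCUUCUCCCACG-3'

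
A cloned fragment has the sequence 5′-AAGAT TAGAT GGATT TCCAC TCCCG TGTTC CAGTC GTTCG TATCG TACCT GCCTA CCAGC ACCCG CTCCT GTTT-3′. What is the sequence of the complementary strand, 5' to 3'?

5'-AAACAGGAGCGGGTGCTGGTAGGCAGGTACGATACGAACGACTGGAACACGGGAGTGGAAATCCATCTAATCTT-3'

The complement of AAGATTAGATGGATTTCCACTCCCGTGTTCCAGTCGTTCGTATCGTACCTGCCTACCAGCACCCGCTCCTGTTT is TTCTAATCTACCTAAAGGTGAGGGCACAAGGTCAGCAAGCATAGCATGGACGGATGGTCGTGGGCGAGGACAAA (A↔T, G↔C). DNA strands are antiparallel, so the complementary strand runs 3'→5'; reversing gives the 5'→3' form.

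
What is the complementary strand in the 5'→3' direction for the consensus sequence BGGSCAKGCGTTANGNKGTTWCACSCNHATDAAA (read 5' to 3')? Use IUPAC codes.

Standard pairs A↔T, G↔C; ambiguity codes pair K↔M, W↔W, S↔S, B↔V, D↔H, N↔N. Complement (VCCSGTMCGCAATNCNMCAAWGTGSGNDTAHTTT), then reverse for 5'→3'.

5'-TTTHATDNGSGTGWAACMNCNTAACGCMTGSCCV-3'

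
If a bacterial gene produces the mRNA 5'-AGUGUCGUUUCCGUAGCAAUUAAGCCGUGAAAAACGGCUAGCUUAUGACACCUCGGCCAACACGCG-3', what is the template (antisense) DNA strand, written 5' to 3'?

Replace U with T to get the coding DNA strand: AGTGTCGTTTCCGTAGCAATTAAGCCGTGAAAAACGGCTAGCTTATGACACCTCGGCCAACACGCG. The template strand is its reverse complement (complement TCACAGCAAAGGCATCGTTAATTCGGCACTTTTTGCCGATCGAATACTGTGGAGCCGGTTGTGCGC, then reverse).

5'-CGCGTGTTGGCCGAGGTGTCATAAGCTAGCCGTTTTTCACGGCTTAATTGCTACGGAAACGACACT-3'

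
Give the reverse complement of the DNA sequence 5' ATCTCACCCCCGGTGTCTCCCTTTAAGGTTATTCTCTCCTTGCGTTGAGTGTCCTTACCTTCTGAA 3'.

5'-TTCAGAAGGTAAGGACACTCAACGCAAGGAGAGAATAACCTTAAAGGGAGACACCGGGGGTGAGAT-3'

Reading the sequence 3'→5' and pairing each base (A↔T, G↔C) gives the reverse complement directly.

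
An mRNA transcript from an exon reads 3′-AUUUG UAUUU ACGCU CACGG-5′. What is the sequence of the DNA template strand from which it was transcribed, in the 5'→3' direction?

Written 5'→3' the mRNA is GGCACUCGCAUUUAUGUUUA, so the coding DNA strand is GGCACTCGCATTTATGTTTA. The template is its reverse complement.

5'-TAAACATAAATGCGAGTGCC-3'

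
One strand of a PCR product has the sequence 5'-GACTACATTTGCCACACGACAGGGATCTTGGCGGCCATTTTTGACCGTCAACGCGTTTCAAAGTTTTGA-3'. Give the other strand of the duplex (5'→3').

Pairing A↔T and G↔C gives CTGATGTAAACGGTGTGCTGTCCCTAGAACCGCCGGTAAAAACTGGCAGTTGCGCAAAGTTTCAAAACT, running 3'→5'. Reverse for the 5'→3' convention.

5′-TCAAAACTTTGAAACGCGTTGACGGTCAAAAATGGCCGCCAAGATCCCTGTCGTGTGGCAAATGTAGTC-3′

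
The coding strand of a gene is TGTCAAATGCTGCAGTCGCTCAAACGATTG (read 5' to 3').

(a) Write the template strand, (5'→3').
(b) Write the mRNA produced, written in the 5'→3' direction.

(a) The template strand is the reverse complement of the coding strand: complement ACAGTTTACGACGTCAGCGAGTTTGCTAAC, then reverse.
(b) mRNA matches the coding strand with T→U.

(a) 5'-CAATCGTTTGAGCGACTGCAGCATTTGACA-3'
(b) 5'-UGUCAAAUGCUGCAGUCGCUCAAACGAUUG-3'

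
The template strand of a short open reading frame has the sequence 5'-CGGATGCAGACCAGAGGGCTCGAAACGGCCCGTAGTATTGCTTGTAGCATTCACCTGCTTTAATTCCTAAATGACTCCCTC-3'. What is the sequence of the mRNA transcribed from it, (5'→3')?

RNA polymerase reads the template 3'→5' and synthesizes mRNA 5'→3' by base-pairing (A→U, T→A, G↔C). The complement of the template is GCCTACGTCTGGTCTCCCGAGCTTTGCCGGGCATCATAACGAACATCGTAAGTGGACGAAATTAAGGATTTACTGAGGGAG; antiparallel, so 5'→3' the coding strand is GAGGGAGTCATTTAGGAATTAAAGCAGGTGAATGCTACAAGCAATACTACGGGCCGTTTCGAGCCCTCTGGTCTGCATCCG. Replace T with U for the mRNA.

5'-GAGGGAGUCAUUUAGGAAUUAAAGCAGGUGAAUGCUACAAGCAAUACUACGGGCCGUUUCGAGCCCUCUGGUCUGCAUCCG-3'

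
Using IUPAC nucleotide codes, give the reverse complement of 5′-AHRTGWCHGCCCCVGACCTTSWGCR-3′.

5'-YGCWSAAGGTCBGGGGCDGWCAYDT-3'

Standard pairs A↔T, G↔C; ambiguity codes pair R↔Y, W↔W, S↔S, H↔D, V↔B. Complement (TDYACWGDCGGGGBCTGGAASWCGY), then reverse for 5'→3'.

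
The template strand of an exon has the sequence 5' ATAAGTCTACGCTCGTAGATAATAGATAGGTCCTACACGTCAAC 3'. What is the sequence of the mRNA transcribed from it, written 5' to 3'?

5'-GUUGACGUGUAGGACCUAUCUAUUAUCUACGAGCGUAGACUUAU-3'

RNA polymerase reads the template 3'→5' and synthesizes mRNA 5'→3' by base-pairing (A→U, T→A, G↔C). The complement of the template is TATTCAGATGCGAGCATCTATTATCTATCCAGGATGTGCAGTTG; antiparallel, so 5'→3' the coding strand is GTTGACGTGTAGGACCTATCTATTATCTACGAGCGTAGACTTAT. Replace T with U for the mRNA.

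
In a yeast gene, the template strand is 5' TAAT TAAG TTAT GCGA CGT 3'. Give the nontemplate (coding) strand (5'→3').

The coding strand is complementary and antiparallel to the template: take the complement (A↔T, G↔C) and reverse.

5'-ACGTCGCATAACTTAATTA-3'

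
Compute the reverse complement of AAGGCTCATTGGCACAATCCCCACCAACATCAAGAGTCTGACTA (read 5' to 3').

Reading the sequence 3'→5' and pairing each base (A↔T, G↔C) gives the reverse complement directly.

5'-TAGTCAGACTCTTGATGTTGGTGGGGATTGTGCCAATGAGCCTT-3'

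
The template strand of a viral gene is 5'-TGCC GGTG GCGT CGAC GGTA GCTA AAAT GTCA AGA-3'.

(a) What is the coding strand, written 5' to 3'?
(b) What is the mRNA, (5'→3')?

(a) The coding strand is the reverse complement of the template: complement ACGGCCACCGCAGCTGCCATCGATTTTACAGTTCT, then reverse.
(b) mRNA has the coding-strand sequence with T→U.

(a) 5'-TCTTGACATTTTAGCTACCGTCGACGCCACCGGCA-3'
(b) 5′-UCUUGACAUUUUAGCUACCGUCGACGCCACCGGCA-3′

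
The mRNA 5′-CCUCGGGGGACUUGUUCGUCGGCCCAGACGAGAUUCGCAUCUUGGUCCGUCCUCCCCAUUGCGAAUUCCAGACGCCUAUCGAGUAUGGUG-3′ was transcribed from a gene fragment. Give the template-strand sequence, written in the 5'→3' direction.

5'-CACCATACTCGATAGGCGTCTGGAATTCGCAATGGGGAGGACGGACCAAGATGCGAATCTCGTCTGGGCCGACGAACAAGTCCCCCGAGG-3'

Replace U with T to get the coding DNA strand: CCTCGGGGGACTTGTTCGTCGGCCCAGACGAGATTCGCATCTTGGTCCGTCCTCCCCATTGCGAATTCCAGACGCCTATCGAGTATGGTG. The template strand is its reverse complement (complement GGAGCCCCCTGAACAAGCAGCCGGGTCTGCTCTAAGCGTAGAACCAGGCAGGAGGGGTAACGCTTAAGGTCTGCGGATAGCTCATACCAC, then reverse).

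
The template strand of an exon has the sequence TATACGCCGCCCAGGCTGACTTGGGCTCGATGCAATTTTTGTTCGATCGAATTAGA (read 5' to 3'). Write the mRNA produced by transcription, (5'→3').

5'-UCUAAUUCGAUCGAACAAAAAUUGCAUCGAGCCCAAGUCAGCCUGGGCGGCGUAUA-3'

The mRNA has the sequence of the coding strand (reverse complement of the template) with T→U. Reverse complement of TATACGCCGCCCAGGCTGACTTGGGCTCGATGCAATTTTTGTTCGATCGAATTAGA is TCTAATTCGATCGAACAAAAATTGCATCGAGCCCAAGTCAGCCTGGGCGGCGTATA; then T→U.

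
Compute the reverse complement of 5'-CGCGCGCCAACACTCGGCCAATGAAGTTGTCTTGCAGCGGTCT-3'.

Complement each base (A↔T, G↔C): GCGCGCGGTTGTGAGCCGGTTACTTCAACAGAACGTCGCCAGA. Then reverse.

5'-AGACCGCTGCAAGACAACTTCATTGGCCGAGTGTTGGCGCGCG-3'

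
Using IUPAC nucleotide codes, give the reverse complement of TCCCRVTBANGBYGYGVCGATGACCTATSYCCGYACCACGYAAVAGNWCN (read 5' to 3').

Standard pairs A↔T, G↔C; ambiguity codes pair R↔Y, W↔W, S↔S, B↔V, N↔N. Complement (AGGGYBAVTNCVRCRCBGCTACTGGATASRGGCRTGGTGCRTTBTCNWGN), then reverse for 5'→3'.

5'-NGWNCTBTTRCGTGGTRCGGRSATAGGTCATCGBCRCRVCNTVABYGGGA-3'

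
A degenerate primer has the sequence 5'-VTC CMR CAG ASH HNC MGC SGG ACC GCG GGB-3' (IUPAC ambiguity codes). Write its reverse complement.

5'-VCCCGCGGTCCSGCKGNDDSTCTGYKGGAB-3'

Standard pairs A↔T, G↔C; ambiguity codes pair R↔Y, M↔K, S↔S, B↔V, H↔D, N↔N. Complement (BAGGKYGTCTSDDNGKCGSCCTGGCGCCCV), then reverse for 5'→3'.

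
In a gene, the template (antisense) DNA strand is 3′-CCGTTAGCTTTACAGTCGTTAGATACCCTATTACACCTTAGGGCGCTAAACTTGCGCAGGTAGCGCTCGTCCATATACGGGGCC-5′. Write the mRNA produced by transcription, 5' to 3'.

Reading the template 3'→5' as shown, RNA polymerase pairs each base (A→U, T→A, G↔C) to build mRNA 5'→3' directly.

5'-GGCAAUCGAAAUGUCAGCAAUCUAUGGGAUAAUGUGGAAUCCCGCGAUUUGAACGCGUCCAUCGCGAGCAGGUAUAUGCCCCGG-3'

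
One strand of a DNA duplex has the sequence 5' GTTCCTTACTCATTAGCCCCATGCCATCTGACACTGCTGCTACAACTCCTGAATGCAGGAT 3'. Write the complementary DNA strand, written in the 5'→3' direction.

Pairing A↔T and G↔C gives CAAGGAATGAGTAATCGGGGTACGGTAGACTGTGACGACGATGTTGAGGACTTACGTCCTA, running 3'→5'. Reverse for the 5'→3' convention.

5'-ATCCTGCATTCAGGAGTTGTAGCAGCAGTGTCAGATGGCATGGGGCTAATGAGTAAGGAAC-3'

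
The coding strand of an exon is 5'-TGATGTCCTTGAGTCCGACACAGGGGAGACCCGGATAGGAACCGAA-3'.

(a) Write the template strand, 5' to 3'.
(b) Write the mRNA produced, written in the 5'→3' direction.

(a) 5'-TTCGGTTCCTATCCGGGTCTCCCCTGTGTCGGACTCAAGGACATCA-3'
(b) 5'-UGAUGUCCUUGAGUCCGACACAGGGGAGACCCGGAUAGGAACCGAA-3'

(a) The template strand is the reverse complement of the coding strand: complement ACTACAGGAACTCAGGCTGTGTCCCCTCTGGGCCTATCCTTGGCTT, then reverse.
(b) mRNA matches the coding strand with T→U.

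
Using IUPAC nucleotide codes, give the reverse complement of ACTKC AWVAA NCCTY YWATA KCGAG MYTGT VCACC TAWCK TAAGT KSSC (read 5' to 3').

Standard pairs A↔T, G↔C; ambiguity codes pair Y↔R, M↔K, W↔W, S↔S, V↔B, N↔N. Complement (TGAMGTWBTTNGGARRWTATMGCTCKRACABGTGGATWGMATTCAMSSG), then reverse for 5'→3'.

5'-GSSMACTTAMGWTAGGTGBACARKCTCGMTATWRRAGGNTTBWTGMAGT-3'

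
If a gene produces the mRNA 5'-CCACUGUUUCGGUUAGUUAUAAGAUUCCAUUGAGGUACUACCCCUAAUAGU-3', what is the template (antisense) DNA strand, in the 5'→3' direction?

5'-ACTATTAGGGGTAGTACCTCAATGGAATCTTATAACTAACCGAAACAGTGG-3'

Replace U with T to get the coding DNA strand: CCACTGTTTCGGTTAGTTATAAGATTCCATTGAGGTACTACCCCTAATAGT. The template strand is its reverse complement (complement GGTGACAAAGCCAATCAATATTCTAAGGTAACTCCATGATGGGGATTATCA, then reverse).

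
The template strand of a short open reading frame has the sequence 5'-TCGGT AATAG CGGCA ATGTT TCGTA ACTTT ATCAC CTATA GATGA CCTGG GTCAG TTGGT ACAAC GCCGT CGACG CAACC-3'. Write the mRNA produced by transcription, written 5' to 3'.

5'-GGUUGCGUCGACGGCGUUGUACCAACUGACCCAGGUCAUCUAUAGGUGAUAAAGUUACGAAACAUUGCCGCUAUUACCGA-3'

The mRNA has the sequence of the coding strand (reverse complement of the template) with T→U. Reverse complement of TCGGTAATAGCGGCAATGTTTCGTAACTTTATCACCTATAGATGACCTGGGTCAGTTGGTACAACGCCGTCGACGCAACC is GGTTGCGTCGACGGCGTTGTACCAACTGACCCAGGTCATCTATAGGTGATAAAGTTACGAAACATTGCCGCTATTACCGA; then T→U.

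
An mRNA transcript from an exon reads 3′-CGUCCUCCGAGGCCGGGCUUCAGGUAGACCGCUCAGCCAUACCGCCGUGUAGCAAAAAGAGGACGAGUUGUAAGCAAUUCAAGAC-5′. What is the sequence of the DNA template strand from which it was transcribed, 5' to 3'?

5'-GCAGGAGGCTCCGGCCCGAAGTCCATCTGGCGAGTCGGTATGGCGGCACATCGTTTTTCTCCTGCTCAACATTCGTTAAGTTCTG-3'

Written 5'→3' the mRNA is CAGAACUUAACGAAUGUUGAGCAGGAGAAAAACGAUGUGCCGCCAUACCGACUCGCCAGAUGGACUUCGGGCCGGAGCCUCCUGC, so the coding DNA strand is CAGAACTTAACGAATGTTGAGCAGGAGAAAAACGATGTGCCGCCATACCGACTCGCCAGATGGACTTCGGGCCGGAGCCTCCTGC. The template is its reverse complement.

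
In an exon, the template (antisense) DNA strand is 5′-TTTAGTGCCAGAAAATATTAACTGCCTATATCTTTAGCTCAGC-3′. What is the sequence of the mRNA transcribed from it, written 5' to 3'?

5'-GCUGAGCUAAAGAUAUAGGCAGUUAAUAUUUUCUGGCACUAAA-3'

RNA polymerase reads the template 3'→5' and synthesizes mRNA 5'→3' by base-pairing (A→U, T→A, G↔C). The complement of the template is AAATCACGGTCTTTTATAATTGACGGATATAGAAATCGAGTCG; antiparallel, so 5'→3' the coding strand is GCTGAGCTAAAGATATAGGCAGTTAATATTTTCTGGCACTAAA. Replace T with U for the mRNA.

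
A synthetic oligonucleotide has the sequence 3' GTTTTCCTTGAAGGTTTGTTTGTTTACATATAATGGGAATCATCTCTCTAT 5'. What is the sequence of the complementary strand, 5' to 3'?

5'-CAAAAGGAACTTCCAAACAAACAAATGTATATTACCCTTAGTAGAGAGATA-3'

The strand is given 3'→5', so its complement runs 5'→3' in the same left-to-right order: pair each base A↔T, G↔C.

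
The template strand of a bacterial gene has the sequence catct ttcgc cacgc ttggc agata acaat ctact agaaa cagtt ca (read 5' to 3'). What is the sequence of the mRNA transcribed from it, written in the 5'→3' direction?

5'-UGAACUGUUUCUAGUAGAUUGUUAUCUGCCAAGCGUGGCGAAAGAUG-3'

The mRNA has the sequence of the coding strand (reverse complement of the template) with T→U. Reverse complement of CATCTTTCGCCACGCTTGGCAGATAACAATCTACTAGAAACAGTTCA is TGAACTGTTTCTAGTAGATTGTTATCTGCCAAGCGTGGCGAAAGATG; then T→U.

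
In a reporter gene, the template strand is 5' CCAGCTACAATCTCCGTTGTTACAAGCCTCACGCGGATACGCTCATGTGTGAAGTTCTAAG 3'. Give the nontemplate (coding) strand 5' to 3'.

5′-CTTAGAACTTCACACATGAGCGTATCCGCGTGAGGCTTGTAACAACGGAGATTGTAGCTGG-3′

The coding strand is complementary and antiparallel to the template: take the complement (A↔T, G↔C) and reverse.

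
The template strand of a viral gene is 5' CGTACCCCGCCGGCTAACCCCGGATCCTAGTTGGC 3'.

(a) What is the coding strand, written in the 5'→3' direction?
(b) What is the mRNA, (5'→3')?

(a) The coding strand is the reverse complement of the template: complement GCATGGGGCGGCCGATTGGGGCCTAGGATCAACCG, then reverse.
(b) mRNA has the coding-strand sequence with T→U.

(a) 5'-GCCAACTAGGATCCGGGGTTAGCCGGCGGGGTACG-3'
(b) 5'-GCCAACUAGGAUCCGGGGUUAGCCGGCGGGGUACG-3'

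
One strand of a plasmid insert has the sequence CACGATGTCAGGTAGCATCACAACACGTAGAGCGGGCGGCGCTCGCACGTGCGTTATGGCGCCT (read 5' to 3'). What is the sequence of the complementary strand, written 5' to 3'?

5'-AGGCGCCATAACGCACGTGCGAGCGCCGCCCGCTCTACGTGTTGTGATGCTACCTGACATCGTG-3'

Pairing A↔T and G↔C gives GTGCTACAGTCCATCGTAGTGTTGTGCATCTCGCCCGCCGCGAGCGTGCACGCAATACCGCGGA, running 3'→5'. Reverse for the 5'→3' convention.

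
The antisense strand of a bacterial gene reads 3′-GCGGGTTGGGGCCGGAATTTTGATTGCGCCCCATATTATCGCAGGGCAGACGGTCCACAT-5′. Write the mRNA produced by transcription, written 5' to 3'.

Reading the template 3'→5' as shown, RNA polymerase pairs each base (A→U, T→A, G↔C) to build mRNA 5'→3' directly.

5'-CGCCCAACCCCGGCCUUAAAACUAACGCGGGGUAUAAUAGCGUCCCGUCUGCCAGGUGUA-3'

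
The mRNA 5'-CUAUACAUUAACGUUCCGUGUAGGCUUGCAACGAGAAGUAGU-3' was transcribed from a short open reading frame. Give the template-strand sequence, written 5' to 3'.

Replace U with T to get the coding DNA strand: CTATACATTAACGTTCCGTGTAGGCTTGCAACGAGAAGTAGT. The template strand is its reverse complement (complement GATATGTAATTGCAAGGCACATCCGAACGTTGCTCTTCATCA, then reverse).

5'-ACTACTTCTCGTTGCAAGCCTACACGGAACGTTAATGTATAG-3'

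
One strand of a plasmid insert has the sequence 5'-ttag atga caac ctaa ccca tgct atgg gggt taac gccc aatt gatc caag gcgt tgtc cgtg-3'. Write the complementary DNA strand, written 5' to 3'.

5′-CACGGACAACGCCTTGGATCAATTGGGCGTTAACCCCCATAGCATGGGTTAGGTTGTCATCTAA-3′

The complement of TTAGATGACAACCTAACCCATGCTATGGGGGTTAACGCCCAATTGATCCAAGGCGTTGTCCGTG is AATCTACTGTTGGATTGGGTACGATACCCCCAATTGCGGGTTAACTAGGTTCCGCAACAGGCAC (A↔T, G↔C). DNA strands are antiparallel, so the complementary strand runs 3'→5'; reversing gives the 5'→3' form.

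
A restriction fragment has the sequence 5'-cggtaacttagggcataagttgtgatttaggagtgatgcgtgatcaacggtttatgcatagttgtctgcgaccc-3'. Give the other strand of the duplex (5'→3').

5′-GGGTCGCAGACAACTATGCATAAACCGTTGATCACGCATCACTCCTAAATCACAACTTATGCCCTAAGTTACCG-3′

The complement of CGGTAACTTAGGGCATAAGTTGTGATTTAGGAGTGATGCGTGATCAACGGTTTATGCATAGTTGTCTGCGACCC is GCCATTGAATCCCGTATTCAACACTAAATCCTCACTACGCACTAGTTGCCAAATACGTATCAACAGACGCTGGG (A↔T, G↔C). DNA strands are antiparallel, so the complementary strand runs 3'→5'; reversing gives the 5'→3' form.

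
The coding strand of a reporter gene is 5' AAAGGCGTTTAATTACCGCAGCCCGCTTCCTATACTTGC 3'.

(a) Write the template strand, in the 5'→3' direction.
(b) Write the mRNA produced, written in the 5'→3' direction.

(a) The template strand is the reverse complement of the coding strand: complement TTTCCGCAAATTAATGGCGTCGGGCGAAGGATATGAACG, then reverse.
(b) mRNA matches the coding strand with T→U.

(a) 5'-GCAAGTATAGGAAGCGGGCTGCGGTAATTAAACGCCTTT-3'
(b) 5′-AAAGGCGUUUAAUUACCGCAGCCCGCUUCCUAUACUUGC-3′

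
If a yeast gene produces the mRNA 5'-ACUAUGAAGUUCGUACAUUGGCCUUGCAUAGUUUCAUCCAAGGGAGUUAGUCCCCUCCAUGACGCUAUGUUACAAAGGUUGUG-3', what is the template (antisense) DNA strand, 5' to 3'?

Replace U with T to get the coding DNA strand: ACTATGAAGTTCGTACATTGGCCTTGCATAGTTTCATCCAAGGGAGTTAGTCCCCTCCATGACGCTATGTTACAAAGGTTGTG. The template strand is its reverse complement (complement TGATACTTCAAGCATGTAACCGGAACGTATCAAAGTAGGTTCCCTCAATCAGGGGAGGTACTGCGATACAATGTTTCCAACAC, then reverse).

5'-CACAACCTTTGTAACATAGCGTCATGGAGGGGACTAACTCCCTTGGATGAAACTATGCAAGGCCAATGTACGAACTTCATAGT-3'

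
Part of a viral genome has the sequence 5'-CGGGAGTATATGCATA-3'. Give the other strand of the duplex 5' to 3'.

The complement of CGGGAGTATATGCATA is GCCCTCATATACGTAT (A↔T, G↔C). DNA strands are antiparallel, so the complementary strand runs 3'→5'; reversing gives the 5'→3' form.

5′-TATGCATATACTCCCG-3′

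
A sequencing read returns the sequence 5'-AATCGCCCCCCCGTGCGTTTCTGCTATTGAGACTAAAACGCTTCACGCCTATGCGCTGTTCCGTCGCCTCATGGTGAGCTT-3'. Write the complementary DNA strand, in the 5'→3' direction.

Pairing A↔T and G↔C gives TTAGCGGGGGGGCACGCAAAGACGATAACTCTGATTTTGCGAAGTGCGGATACGCGACAAGGCAGCGGAGTACCACTCGAA, running 3'→5'. Reverse for the 5'→3' convention.

5′-AAGCTCACCATGAGGCGACGGAACAGCGCATAGGCGTGAAGCGTTTTAGTCTCAATAGCAGAAACGCACGGGGGGGCGATT-3′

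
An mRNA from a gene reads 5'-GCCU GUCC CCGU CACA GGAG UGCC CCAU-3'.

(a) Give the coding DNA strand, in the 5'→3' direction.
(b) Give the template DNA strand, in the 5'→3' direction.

(a) 5′-GCCTGTCCCCGTCACAGGAGTGCCCCAT-3′
(b) 5'-ATGGGGCACTCCTGTGACGGGGACAGGC-3'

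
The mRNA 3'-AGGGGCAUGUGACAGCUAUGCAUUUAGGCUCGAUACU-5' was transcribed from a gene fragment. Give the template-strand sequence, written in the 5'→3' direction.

Written 5'→3' the mRNA is UCAUAGCUCGGAUUUACGUAUCGACAGUGUACGGGGA, so the coding DNA strand is TCATAGCTCGGATTTACGTATCGACAGTGTACGGGGA. The template is its reverse complement.

5'-TCCCCGTACACTGTCGATACGTAAATCCGAGCTATGA-3'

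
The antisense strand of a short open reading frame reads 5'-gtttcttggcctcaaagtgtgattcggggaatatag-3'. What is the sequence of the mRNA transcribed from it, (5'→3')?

The mRNA has the sequence of the coding strand (reverse complement of the template) with T→U. Reverse complement of GTTTCTTGGCCTCAAAGTGTGATTCGGGGAATATAG is CTATATTCCCCGAATCACACTTTGAGGCCAAGAAAC; then T→U.

5'-CUAUAUUCCCCGAAUCACACUUUGAGGCCAAGAAAC-3'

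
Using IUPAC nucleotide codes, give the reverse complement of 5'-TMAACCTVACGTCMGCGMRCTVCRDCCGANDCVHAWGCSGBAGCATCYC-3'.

5'-GRGATGCTVCSGCWTDBGHNTCGGHYGBAGYKCGCKGACGTBAGGTTKA-3'

Standard pairs A↔T, G↔C; ambiguity codes pair R↔Y, M↔K, W↔W, S↔S, B↔V, D↔H, N↔N. Complement (AKTTGGABTGCAGKCGCKYGABGYHGGCTNHGBDTWCGSCVTCGTAGRG), then reverse for 5'→3'.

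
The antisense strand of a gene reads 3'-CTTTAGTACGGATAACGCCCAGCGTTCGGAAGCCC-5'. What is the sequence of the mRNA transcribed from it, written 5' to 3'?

Reading the template 3'→5' as shown, RNA polymerase pairs each base (A→U, T→A, G↔C) to build mRNA 5'→3' directly.

5'-GAAAUCAUGCCUAUUGCGGGUCGCAAGCCUUCGGG-3'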